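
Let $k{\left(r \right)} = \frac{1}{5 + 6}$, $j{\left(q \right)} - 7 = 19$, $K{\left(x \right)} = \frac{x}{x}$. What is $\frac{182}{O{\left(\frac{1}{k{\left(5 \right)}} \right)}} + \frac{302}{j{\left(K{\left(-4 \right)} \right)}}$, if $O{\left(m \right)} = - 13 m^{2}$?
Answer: $\frac{18089}{1573} \approx 11.5$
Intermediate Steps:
$K{\left(x \right)} = 1$
$j{\left(q \right)} = 26$ ($j{\left(q \right)} = 7 + 19 = 26$)
$k{\left(r \right)} = \frac{1}{11}$
$\frac{182}{O{\left(\frac{1}{k{\left(5 \right)}} \right)}} + \frac{302}{j{\left(K{\left(-4 \right)} \right)}} = \frac{182}{\left(-13\right) \left(\frac{1}{\frac{1}{11}}\right)^{2}} + \frac{302}{26} = \frac{182}{\left(-13\right) 11^{2}} + 302 \cdot \frac{1}{26} = \frac{182}{\left(-13\right) 121} + \frac{151}{13} = \frac{182}{-1573} + \frac{151}{13} = 182 \left(- \frac{1}{1573}\right) + \frac{151}{13} = - \frac{14}{121} + \frac{151}{13} = \frac{18089}{1573}$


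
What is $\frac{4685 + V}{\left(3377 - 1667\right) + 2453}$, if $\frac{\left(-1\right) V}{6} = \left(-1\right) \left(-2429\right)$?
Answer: $- \frac{9889}{4163} \approx -2.3755$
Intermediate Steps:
$V = -14574$ ($V = - 6 \left(\left(-1\right) \left(-2429\right)\right) = \left(-6\right) 2429 = -14574$)
$\frac{4685 + V}{\left(3377 - 1667\right) + 2453} = \frac{4685 - 14574}{\left(3377 - 1667\right) + 2453} = - \frac{9889}{1710 + 2453} = - \frac{9889}{4163}$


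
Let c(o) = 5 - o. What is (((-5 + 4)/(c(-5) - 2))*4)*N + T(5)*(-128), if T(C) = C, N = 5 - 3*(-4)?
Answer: -1297/2 ≈ -648.50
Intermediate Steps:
N = 17 (N = 5 + 12 = 17)
(((-5 + 4)/(c(-5) - 2))*4)*N + T(5)*(-128) = (((-5 + 4)/((5 - 1*(-5)) - 2))*4)*17 + 5*(-128) = (-1/((5 + 5) - 2)*4)*17 - 640 = (-1/(10 - 2)*4)*17 - 640 = (-1/8*4)*17 - 640 = (-1*1/8*4)*17 - 640 = -1/8*4*17 - 640 = -1/2*17 - 640 = -17/2 - 640 = -1297/2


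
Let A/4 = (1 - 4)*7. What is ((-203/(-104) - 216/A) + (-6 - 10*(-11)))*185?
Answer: 14615925/728 ≈ 20077.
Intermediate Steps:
A = -84 (A = 4*((1 - 4)*7) = 4*(-3*7) = 4*(-21) = -84)
((-203/(-104) - 216/A) + (-6 - 10*(-11)))*185 = ((-203/(-104) - 216/(-84)) + (-6 - 10*(-11)))*185 = ((-203*(-1/104) - 216*(-1/84)) + (-6 + 110))*185 = ((203/104 + 18/7) + 104)*185 = (3293/728 + 104)*185 = (79005/728)*185 = 14615925/728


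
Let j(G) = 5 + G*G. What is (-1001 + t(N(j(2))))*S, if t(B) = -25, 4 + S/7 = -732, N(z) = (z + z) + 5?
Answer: 5285952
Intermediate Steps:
j(G) = 5 + G**2
N(z) = 5 + 2*z (N(z) = 2*z + 5 = 5 + 2*z)
S = -5152 (S = -28 + 7*(-732) = -28 - 5124 = -5152)
(-1001 + t(N(j(2))))*S = (-1001 - 25)*(-5152) = -1026*(-5152) = 5285952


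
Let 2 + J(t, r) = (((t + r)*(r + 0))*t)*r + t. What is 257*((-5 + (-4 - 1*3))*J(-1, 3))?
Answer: 64764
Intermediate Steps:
J(t, r) = -2 + t + t*r**2*(r + t) (J(t, r) = -2 + ((((t + r)*(r + 0))*t)*r + t) = -2 + ((((r + t)*r)*t)*r + t) = -2 + (((r*(r + t))*t)*r + t) = -2 + ((r*t*(r + t))*r + t) = -2 + (t*r**2*(r + t) + t) = -2 + (t + t*r**2*(r + t)) = -2 + t + t*r**2*(r + t))
257*((-5 + (-4 - 1*3))*J(-1, 3)) = 257*((-5 + (-4 - 1*3))*(-2 - 1 - 1*3**3 + 3**2*(-1)**2)) = 257*((-5 + (-4 - 3))*(-2 - 1 - 1*27 + 9*1)) = 257*((-5 - 7)*(-2 - 1 - 27 + 9)) = 257*(-12*(-21)) = 257*252 = 64764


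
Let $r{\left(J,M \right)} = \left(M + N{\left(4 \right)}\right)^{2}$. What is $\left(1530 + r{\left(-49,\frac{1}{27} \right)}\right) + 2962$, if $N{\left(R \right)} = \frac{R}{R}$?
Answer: $\frac{3275452}{729} \approx 4493.1$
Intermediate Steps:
$N{\left(R \right)} = 1$
$r{\left(J,M \right)} = \left(1 + M\right)^{2}$ ($r{\left(J,M \right)} = \left(M + 1\right)^{2} = \left(1 + M\right)^{2}$)
$\left(1530 + r{\left(-49,\frac{1}{27} \right)}\right) + 2962 = \left(1530 + \left(1 + \frac{1}{27}\right)^{2}\right) + 2962 = \left(1530 + \left(\frac{28}{27}\right)^{2}\right) + 2962 = \left(1530 + \frac{784}{729}\right) + 2962 = \frac{1116154}{729} + 2962 = \frac{3275452}{729}$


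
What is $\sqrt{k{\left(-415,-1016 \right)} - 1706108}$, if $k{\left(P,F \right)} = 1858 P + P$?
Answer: $i \sqrt{2477593} \approx 1574.0 i$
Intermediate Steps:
$k{\left(P,F \right)} = 1859 P$
$\sqrt{k{\left(-415,-1016 \right)} - 1706108} = \sqrt{1859 \left(-415\right) - 1706108} = \sqrt{-771485 - 1706108} = \sqrt{-2477593} = i \sqrt{2477593}$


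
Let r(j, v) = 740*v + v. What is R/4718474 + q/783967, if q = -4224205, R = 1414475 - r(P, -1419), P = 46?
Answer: -8999287451826/1849563953179 ≈ -4.8656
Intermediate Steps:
r(j, v) = 741*v
R = 2465954 (R = 1414475 - 741*(-1419) = 1414475 - 1*(-1051479) = 1414475 + 1051479 = 2465954)
R/4718474 + q/783967 = 2465954/4718474 - 4224205/783967 = 2465954*(1/4718474) - 4224205*1/783967 = 1232977/2359237 - 4224205/783967 = -8999287451826/1849563953179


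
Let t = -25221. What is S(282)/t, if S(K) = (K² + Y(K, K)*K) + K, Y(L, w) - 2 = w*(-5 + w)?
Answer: -7369506/8407 ≈ -876.59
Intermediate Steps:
Y(L, w) = 2 + w*(-5 + w)
S(K) = K + K² + K*(2 + K² - 5*K) (S(K) = (K² + (2 + K² - 5*K)*K) + K = (K² + K*(2 + K² - 5*K)) + K = K + K² + K*(2 + K² - 5*K))
S(282)/t = (282*(3 + 282² - 4*282))/(-25221) = (282*(3 + 79524 - 1128))*(-1/25221) = (282*78399)*(-1/25221) = 22108518*(-1/25221) = -7369506/8407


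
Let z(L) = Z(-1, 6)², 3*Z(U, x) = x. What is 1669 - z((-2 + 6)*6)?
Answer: 1665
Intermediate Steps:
Z(U, x) = x/3
z(L) = 4 (z(L) = ((⅓)*6)² = 2² = 4)
1669 - z((-2 + 6)*6) = 1669 - 1*4 = 1669 - 4 = 1665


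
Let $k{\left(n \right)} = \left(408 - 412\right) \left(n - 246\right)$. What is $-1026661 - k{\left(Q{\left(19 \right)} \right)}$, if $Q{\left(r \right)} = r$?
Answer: $-1027569$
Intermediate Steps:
$k{\left(n \right)} = 984 - 4 n$ ($k{\left(n \right)} = \left(408 + \left(-530 + 118\right)\right) \left(-246 + n\right) = \left(408 - 412\right) \left(-246 + n\right) = - 4 \left(-246 + n\right) = 984 - 4 n$)
$-1026661 - k{\left(Q{\left(19 \right)} \right)} = -1026661 - \left(984 - 76\right) = -1026661 - 908 = -1027569$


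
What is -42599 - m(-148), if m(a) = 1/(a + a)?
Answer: -12609303/296 ≈ -42599.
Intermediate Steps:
m(a) = 1/(2*a)
-42599 - m(-148) = -42599 - 1/(2*(-148)) = -42599 - (-1)/(2*148) = -42599 - 1*(-1/296) = -42599 + 1/296 = -12609303/296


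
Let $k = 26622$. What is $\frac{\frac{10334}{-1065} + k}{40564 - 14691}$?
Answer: $\frac{28342096}{27554745} \approx 1.0286$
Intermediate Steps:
$\frac{\frac{10334}{-1065} + k}{40564 - 14691} = \frac{\frac{10334}{-1065} + 26622}{40564 - 14691} = \frac{10334 \left(- \frac{1}{1065}\right) + 26622}{25873} = \left(- \frac{10334}{1065} + 26622\right) \frac{1}{25873} = \frac{28342096}{1065} \cdot \frac{1}{25873} = \frac{28342096}{27554745}$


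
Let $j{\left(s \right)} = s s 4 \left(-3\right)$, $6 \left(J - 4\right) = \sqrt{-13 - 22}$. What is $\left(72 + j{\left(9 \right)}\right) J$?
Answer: $-3600 - 150 i \sqrt{35} \approx -3600.0 - 887.41 i$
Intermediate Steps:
$J = 4 + \frac{i \sqrt{35}}{6}$ ($J = 4 + \frac{\sqrt{-13 - 22}}{6} = 4 + \frac{\sqrt{-35}}{6} = 4 + \frac{i \sqrt{35}}{6} \approx 4.0 + 0.98601 i$)
$j{\left(s \right)} = - 12 s^{2}$ ($j{\left(s \right)} = s^{2} \cdot 4 \left(-3\right) = 4 s^{2} \left(-3\right) = - 12 s^{2}$)
$\left(72 + j{\left(9 \right)}\right) J = \left(72 - 12 \cdot 9^{2}\right) \left(4 + \frac{i \sqrt{35}}{6}\right) = \left(72 - 972\right) \left(4 + \frac{i \sqrt{35}}{6}\right) = - 900 \left(4 + \frac{i \sqrt{35}}{6}\right) = -3600 - 150 i \sqrt{35}$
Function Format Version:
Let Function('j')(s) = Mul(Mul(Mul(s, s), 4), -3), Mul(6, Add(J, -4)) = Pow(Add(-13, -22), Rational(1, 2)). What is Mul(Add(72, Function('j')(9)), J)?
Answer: Add(-3600, Mul(-150, I, Pow(35, Rational(1, 2)))) ≈ Add(-3600.0, Mul(-887.41, I))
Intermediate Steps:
J = Add(4, Mul(Rational(1, 6), I, Pow(35, Rational(1, 2)))) (J = Add(4, Mul(Rational(1, 6), Pow(Add(-13, -22), Rational(1, 2)))) = Add(4, Mul(Rational(1, 6), Pow(-35, Rational(1, 2)))) = Add(4, Mul(Rational(1, 6), Mul(I, Pow(35, Rational(1, 2))))) = Add(4, Mul(Rational(1, 6), I, Pow(35, Rational(1, 2)))) ≈ Add(4.0000, Mul(0.98601, I)))
Function('j')(s) = Mul(-12, Pow(s, 2)) (Function('j')(s) = Mul(Mul(Pow(s, 2), 4), -3) = Mul(Mul(4, Pow(s, 2)), -3) = Mul(-12, Pow(s, 2)))
Mul(Add(72, Function('j')(9)), J) = Mul(Add(72, Mul(-12, Pow(9, 2))), Add(4, Mul(Rational(1, 6), I, Pow(35, Rational(1, 2))))) = Mul(Add(72, Mul(-12, 81)), Add(4, Mul(Rational(1, 6), I, Pow(35, Rational(1, 2))))) = Mul(Add(72, -972), Add(4, Mul(Rational(1, 6), I, Pow(35, Rational(1, 2))))) = Mul(-900, Add(4, Mul(Rational(1, 6), I, Pow(35, Rational(1, 2))))) = Add(-3600, Mul(-150, I, Pow(35, Rational(1, 2))))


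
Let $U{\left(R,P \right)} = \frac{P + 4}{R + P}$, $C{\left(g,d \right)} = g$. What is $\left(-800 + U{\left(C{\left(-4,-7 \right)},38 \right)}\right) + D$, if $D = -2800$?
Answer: $- \frac{61179}{17} \approx -3598.8$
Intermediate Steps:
$U{\left(R,P \right)} = \frac{4 + P}{P + R}$
$\left(-800 + U{\left(C{\left(-4,-7 \right)},38 \right)}\right) + D = \left(-800 + \frac{4 + 38}{38 - 4}\right) - 2800 = \left(-800 + \frac{1}{34} \cdot 42\right) - 2800 = \left(-800 + \frac{21}{17}\right) - 2800 = - \frac{13579}{17} - 2800 = - \frac{61179}{17}$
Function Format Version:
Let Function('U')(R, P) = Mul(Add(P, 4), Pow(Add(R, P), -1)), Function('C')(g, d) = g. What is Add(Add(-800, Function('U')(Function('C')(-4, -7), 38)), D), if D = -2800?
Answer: Rational(-61179, 17) ≈ -3598.8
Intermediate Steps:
Function('U')(R, P) = Mul(Pow(Add(P, R), -1), Add(4, P)) (Function('U')(R, P) = Mul(Add(4, P), Pow(Add(P, R), -1)) = Mul(Pow(Add(P, R), -1), Add(4, P)))
Add(Add(-800, Function('U')(Function('C')(-4, -7), 38)), D) = Add(Add(-800, Mul(Pow(Add(38, -4), -1), Add(4, 38))), -2800) = Add(Add(-800, Mul(Pow(34, -1), 42)), -2800) = Add(Add(-800, Mul(Rational(1, 34), 42)), -2800) = Add(Add(-800, Rational(21, 17)), -2800) = Add(Rational(-13579, 17), -2800) = Rational(-61179, 17)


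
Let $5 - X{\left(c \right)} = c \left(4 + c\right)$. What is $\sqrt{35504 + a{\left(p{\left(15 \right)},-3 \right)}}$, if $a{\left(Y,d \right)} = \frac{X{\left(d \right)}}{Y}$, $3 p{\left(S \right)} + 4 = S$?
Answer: $\frac{2 \sqrt{1074062}}{11} \approx 188.43$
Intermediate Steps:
$X{\left(c \right)} = 5 - c \left(4 + c\right)$
$p{\left(S \right)} = - \frac{4}{3} + \frac{S}{3}$
$a{\left(Y,d \right)} = \frac{5 - d^{2} - 4 d}{Y}$
$\sqrt{35504 + a{\left(p{\left(15 \right)},-3 \right)}} = \sqrt{35504 + \frac{5 - \left(-3\right)^{2} - -12}{- \frac{4}{3} + \frac{1}{3} \cdot 15}} = \sqrt{35504 + \frac{5 - 9 + 12}{- \frac{4}{3} + 5}} = \sqrt{35504 + \frac{5 - 9 + 12}{\frac{11}{3}}} = \sqrt{35504 + \frac{3}{11} \cdot 8} = \sqrt{35504 + \frac{24}{11}} = \sqrt{\frac{390568}{11}} = \frac{2 \sqrt{1074062}}{11}$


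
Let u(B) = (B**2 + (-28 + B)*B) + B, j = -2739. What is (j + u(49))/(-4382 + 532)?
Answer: -74/385 ≈ -0.19221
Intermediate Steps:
u(B) = B + B**2 + B*(-28 + B) (u(B) = (B**2 + B*(-28 + B)) + B = B + B**2 + B*(-28 + B))
(j + u(49))/(-4382 + 532) = (-2739 + 49*(-27 + 2*49))/(-4382 + 532) = (-2739 + 49*(-27 + 98))/(-3850) = (-2739 + 49*71)*(-1/3850) = (-2739 + 3479)*(-1/3850) = 740*(-1/3850) = -74/385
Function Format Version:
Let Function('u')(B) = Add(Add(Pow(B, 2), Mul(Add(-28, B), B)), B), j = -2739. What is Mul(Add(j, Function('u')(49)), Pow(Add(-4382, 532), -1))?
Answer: Rational(-74, 385) ≈ -0.19221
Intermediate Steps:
Function('u')(B) = Add(B, Pow(B, 2), Mul(B, Add(-28, B))) (Function('u')(B) = Add(Add(Pow(B, 2), Mul(B, Add(-28, B))), B) = Add(B, Pow(B, 2), Mul(B, Add(-28, B))))
Mul(Add(j, Function('u')(49)), Pow(Add(-4382, 532), -1)) = Mul(Add(-2739, Mul(49, Add(-27, Mul(2, 49)))), Pow(Add(-4382, 532), -1)) = Mul(Add(-2739, Mul(49, Add(-27, 98))), Pow(-3850, -1)) = Mul(Add(-2739, Mul(49, 71)), Rational(-1, 3850)) = Mul(Add(-2739, 3479), Rational(-1, 3850)) = Mul(740, Rational(-1, 3850)) = Rational(-74, 385)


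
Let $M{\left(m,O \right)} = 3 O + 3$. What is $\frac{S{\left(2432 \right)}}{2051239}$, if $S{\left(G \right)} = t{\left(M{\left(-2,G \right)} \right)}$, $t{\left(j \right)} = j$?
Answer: $\frac{7299}{2051239} \approx 0.0035583$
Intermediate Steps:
$M{\left(m,O \right)} = 3 + 3 O$
$S{\left(G \right)} = 3 + 3 G$
$\frac{S{\left(2432 \right)}}{2051239} = \frac{3 + 3 \cdot 2432}{2051239} = \left(3 + 7296\right) \frac{1}{2051239} = 7299 \cdot \frac{1}{2051239} = \frac{7299}{2051239}$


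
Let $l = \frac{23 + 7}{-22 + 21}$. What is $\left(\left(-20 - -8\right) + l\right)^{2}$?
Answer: $1764$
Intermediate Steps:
$l = -30$ ($l = \frac{30}{-1} = 30 \left(-1\right) = -30$)
$\left(\left(-20 - -8\right) + l\right)^{2} = \left(\left(-20 - -8\right) - 30\right)^{2} = \left(\left(-20 + 8\right) - 30\right)^{2} = \left(-12 - 30\right)^{2} = \left(-42\right)^{2} = 1764$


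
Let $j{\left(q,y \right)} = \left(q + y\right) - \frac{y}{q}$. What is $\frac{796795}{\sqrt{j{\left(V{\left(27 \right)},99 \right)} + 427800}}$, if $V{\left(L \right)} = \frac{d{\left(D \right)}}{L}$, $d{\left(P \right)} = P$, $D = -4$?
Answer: $\frac{4780770 \sqrt{138855741}}{46285247} \approx 1217.1$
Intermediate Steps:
$V{\left(L \right)} = - \frac{4}{L}$
$j{\left(q,y \right)} = q + y - \frac{y}{q}$ ($j{\left(q,y \right)} = \left(q + y\right) - \frac{y}{q} = q + y - \frac{y}{q}$)
$\frac{796795}{\sqrt{j{\left(V{\left(27 \right)},99 \right)} + 427800}} = \frac{796795}{\sqrt{\left(- \frac{4}{27} + 99 - \frac{99}{\left(-4\right) \frac{1}{27}}\right) + 427800}} = \frac{796795}{\sqrt{\left(\left(-4\right) \frac{1}{27} + 99 - \frac{99}{\left(-4\right) \frac{1}{27}}\right) + 427800}} = \frac{796795}{\sqrt{\left(- \frac{4}{27} + 99 - \frac{99}{- \frac{4}{27}}\right) + 427800}} = \frac{796795}{\sqrt{\left(- \frac{4}{27} + 99 - 99 \left(- \frac{27}{4}\right)\right) + 427800}} = \frac{796795}{\sqrt{\left(- \frac{4}{27} + 99 + \frac{2673}{4}\right) + 427800}} = \frac{796795}{\sqrt{\frac{82847}{108} + 427800}} = \frac{796795}{\sqrt{\frac{46285247}{108}}} = \frac{796795}{\frac{1}{18} \sqrt{138855741}} = 796795 \frac{6 \sqrt{138855741}}{46285247} = \frac{4780770 \sqrt{138855741}}{46285247}$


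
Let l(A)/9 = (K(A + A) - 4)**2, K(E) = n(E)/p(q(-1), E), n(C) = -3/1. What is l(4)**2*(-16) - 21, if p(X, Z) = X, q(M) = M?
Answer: -1317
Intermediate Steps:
n(C) = -3 (n(C) = -3*1 = -3)
K(E) = 3 (K(E) = -3/(-1) = -3*(-1) = 3)
l(A) = 9 (l(A) = 9*(3 - 4)**2 = 9*(-1)**2 = 9*1 = 9)
l(4)**2*(-16) - 21 = 9**2*(-16) - 21 = 81*(-16) - 21 = -1296 - 21 = -1317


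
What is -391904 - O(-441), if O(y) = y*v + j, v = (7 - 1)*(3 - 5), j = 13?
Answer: -397209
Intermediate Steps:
v = -12 (v = 6*(-2) = -12)
O(y) = 13 - 12*y (O(y) = y*(-12) + 13 = -12*y + 13 = 13 - 12*y)
-391904 - O(-441) = -391904 - (13 - 12*(-441)) = -391904 - (13 + 5292) = -391904 - 1*5305 = -391904 - 5305 = -397209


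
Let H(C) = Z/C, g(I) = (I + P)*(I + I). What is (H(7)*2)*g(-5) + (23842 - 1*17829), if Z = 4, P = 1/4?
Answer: 42471/7 ≈ 6067.3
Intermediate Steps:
P = ¼ ≈ 0.25000
g(I) = 2*I*(¼ + I) (g(I) = (I + ¼)*(I + I) = (¼ + I)*(2*I) = 2*I*(¼ + I))
H(C) = 4/C
(H(7)*2)*g(-5) + (23842 - 1*17829) = ((4/7)*2)*((½)*(-5)*(1 + 4*(-5))) + (23842 - 1*17829) = ((4*(⅐))*2)*((½)*(-5)*(1 - 20)) + (23842 - 17829) = ((4/7)*2)*((½)*(-5)*(-19)) + 6013 = (8/7)*(95/2) + 6013 = 380/7 + 6013 = 42471/7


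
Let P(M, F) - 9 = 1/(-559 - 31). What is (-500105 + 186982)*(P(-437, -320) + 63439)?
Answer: -11721546268237/590 ≈ -1.9867e+10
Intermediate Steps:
P(M, F) = 5309/590 (P(M, F) = 9 + 1/(-559 - 31) = 9 + 1/(-590) = 9 - 1/590 = 5309/590)
(-500105 + 186982)*(P(-437, -320) + 63439) = (-500105 + 186982)*(5309/590 + 63439) = -313123*37434319/590 = -11721546268237/590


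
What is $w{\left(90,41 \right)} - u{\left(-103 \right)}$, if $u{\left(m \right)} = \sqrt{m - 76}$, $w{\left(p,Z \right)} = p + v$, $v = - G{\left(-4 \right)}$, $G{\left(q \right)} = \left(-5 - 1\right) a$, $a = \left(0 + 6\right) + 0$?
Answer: $126 - i \sqrt{179} \approx 126.0 - 13.379 i$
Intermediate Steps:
$a = 6$ ($a = 6 + 0 = 6$)
$G{\left(q \right)} = -36$ ($G{\left(q \right)} = \left(-5 - 1\right) 6 = \left(-6\right) 6 = -36$)
$v = 36$ ($v = \left(-1\right) \left(-36\right) = 36$)
$w{\left(p,Z \right)} = 36 + p$ ($w{\left(p,Z \right)} = p + 36 = 36 + p$)
$u{\left(m \right)} = \sqrt{-76 + m}$
$w{\left(90,41 \right)} - u{\left(-103 \right)} = \left(36 + 90\right) - \sqrt{-76 - 103} = 126 - \sqrt{-179} = 126 - i \sqrt{179}$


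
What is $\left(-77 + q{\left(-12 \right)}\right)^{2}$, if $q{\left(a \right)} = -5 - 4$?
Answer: $7396$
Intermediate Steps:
$q{\left(a \right)} = -9$ ($q{\left(a \right)} = -5 - 4 = -9$)
$\left(-77 + q{\left(-12 \right)}\right)^{2} = \left(-77 - 9\right)^{2} = \left(-86\right)^{2} = 7396$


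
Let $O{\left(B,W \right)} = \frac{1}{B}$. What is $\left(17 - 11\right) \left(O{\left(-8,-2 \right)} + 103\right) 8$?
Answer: $4938$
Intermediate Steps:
$\left(17 - 11\right) \left(O{\left(-8,-2 \right)} + 103\right) 8 = \left(17 - 11\right) \left(\frac{1}{-8} + 103\right) 8 = 6 \left(- \frac{1}{8} + 103\right) 8 = 6 \cdot \frac{823}{8} \cdot 8 = \frac{2469}{4} \cdot 8 = 4938$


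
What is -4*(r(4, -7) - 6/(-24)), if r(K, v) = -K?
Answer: 15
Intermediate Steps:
-4*(r(4, -7) - 6/(-24)) = -4*(-1*4 - 6/(-24)) = -4*(-4 - 6*(-1/24)) = -4*(-4 + 1/4) = -4*(-15/4) = 15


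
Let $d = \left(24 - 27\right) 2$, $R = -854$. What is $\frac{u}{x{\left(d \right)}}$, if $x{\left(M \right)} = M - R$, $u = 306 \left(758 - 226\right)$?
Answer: $\frac{20349}{106} \approx 191.97$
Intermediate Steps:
$d = -6$ ($d = \left(-3\right) 2 = -6$)
$u = 162792$ ($u = 306 \cdot 532 = 162792$)
$x{\left(M \right)} = 854 + M$ ($x{\left(M \right)} = M - -854 = M + 854 = 854 + M$)
$\frac{u}{x{\left(d \right)}} = \frac{162792}{854 - 6} = \frac{162792}{848} = 162792 \cdot \frac{1}{848} = \frac{20349}{106}$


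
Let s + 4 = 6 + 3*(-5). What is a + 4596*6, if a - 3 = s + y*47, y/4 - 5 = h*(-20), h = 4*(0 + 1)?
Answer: 13466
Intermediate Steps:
h = 4 (h = 4*1 = 4)
s = -13 (s = -4 + (6 + 3*(-5)) = -4 + (6 - 15) = -4 - 9 = -13)
y = -300 (y = 20 + 4*(4*(-20)) = 20 + 4*(-80) = 20 - 320 = -300)
a = -14110 (a = 3 + (-13 - 300*47) = 3 + (-13 - 14100) = 3 - 14113 = -14110)
a + 4596*6 = -14110 + 4596*6 = -14110 + 27576 = 13466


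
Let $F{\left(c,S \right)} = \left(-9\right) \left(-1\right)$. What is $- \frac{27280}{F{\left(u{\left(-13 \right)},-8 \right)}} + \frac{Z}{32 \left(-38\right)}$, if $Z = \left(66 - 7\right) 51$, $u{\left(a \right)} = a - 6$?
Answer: $- \frac{33199561}{10944} \approx -3033.6$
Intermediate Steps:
$u{\left(a \right)} = -6 + a$ ($u{\left(a \right)} = a - 6 = -6 + a$)
$F{\left(c,S \right)} = 9$
$Z = 3009$ ($Z = 59 \cdot 51 = 3009$)
$- \frac{27280}{F{\left(u{\left(-13 \right)},-8 \right)}} + \frac{Z}{32 \left(-38\right)} = - \frac{27280}{9} + \frac{3009}{32 \left(-38\right)} = \left(-27280\right) \frac{1}{9} + \frac{3009}{-1216} = - \frac{27280}{9} + 3009 \left(- \frac{1}{1216}\right) = - \frac{27280}{9} - \frac{3009}{1216} = - \frac{33199561}{10944}$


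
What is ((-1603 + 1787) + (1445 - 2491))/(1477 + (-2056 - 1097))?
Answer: 431/838 ≈ 0.51432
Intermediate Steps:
((-1603 + 1787) + (1445 - 2491))/(1477 + (-2056 - 1097)) = (184 - 1046)/(1477 - 3153) = -862/(-1676) = -862*(-1/1676) = 431/838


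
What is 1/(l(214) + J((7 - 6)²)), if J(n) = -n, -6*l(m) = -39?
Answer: 2/11 ≈ 0.18182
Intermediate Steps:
l(m) = 13/2 (l(m) = -⅙*(-39) = 13/2)
1/(l(214) + J((7 - 6)²)) = 1/(13/2 - (7 - 6)²) = 1/(13/2 - 1*1²) = 1/(13/2 - 1*1) = 1/(13/2 - 1) = 1/(11/2) = 2/11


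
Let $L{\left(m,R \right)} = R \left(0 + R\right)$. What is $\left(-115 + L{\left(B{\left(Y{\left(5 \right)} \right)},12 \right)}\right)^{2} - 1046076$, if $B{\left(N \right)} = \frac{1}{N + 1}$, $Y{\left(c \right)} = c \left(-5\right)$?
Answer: $-1045235$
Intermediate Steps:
$Y{\left(c \right)} = - 5 c$
$B{\left(N \right)} = \frac{1}{1 + N}$
$L{\left(m,R \right)} = R^{2}$ ($L{\left(m,R \right)} = R R = R^{2}$)
$\left(-115 + L{\left(B{\left(Y{\left(5 \right)} \right)},12 \right)}\right)^{2} - 1046076 = \left(-115 + 12^{2}\right)^{2} - 1046076 = \left(-115 + 144\right)^{2} - 1046076 = 29^{2} - 1046076 = 841 - 1046076 = -1045235$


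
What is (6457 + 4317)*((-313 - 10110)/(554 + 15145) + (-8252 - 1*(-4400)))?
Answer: -651643529554/15699 ≈ -4.1509e+7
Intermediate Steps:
(6457 + 4317)*((-313 - 10110)/(554 + 15145) + (-8252 - 1*(-4400))) = 10774*(-10423/15699 + (-8252 + 4400)) = 10774*(-10423*1/15699 - 3852) = 10774*(-10423/15699 - 3852) = 10774*(-60482971/15699) = -651643529554/15699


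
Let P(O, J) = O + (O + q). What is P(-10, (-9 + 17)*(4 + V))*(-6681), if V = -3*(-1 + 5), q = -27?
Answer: 314007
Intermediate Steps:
V = -12 (V = -3*4 = -12)
P(O, J) = -27 + 2*O (P(O, J) = O + (O - 27) = O + (-27 + O) = -27 + 2*O)
P(-10, (-9 + 17)*(4 + V))*(-6681) = (-27 + 2*(-10))*(-6681) = (-27 - 20)*(-6681) = -47*(-6681) = 314007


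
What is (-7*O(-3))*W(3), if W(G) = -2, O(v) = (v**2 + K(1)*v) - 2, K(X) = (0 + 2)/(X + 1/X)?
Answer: 56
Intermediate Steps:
K(X) = 2/(X + 1/X)
O(v) = -2 + v + v**2 (O(v) = (v**2 + (2*1/(1 + 1**2))*v) - 2 = (v**2 + (2*1/(1 + 1))*v) - 2 = (v**2 + (2*1/2)*v) - 2 = (v**2 + (2*1*(1/2))*v) - 2 = (v**2 + 1*v) - 2 = (v**2 + v) - 2 = (v + v**2) - 2 = -2 + v + v**2)
(-7*O(-3))*W(3) = -7*(-2 - 3 + (-3)**2)*(-2) = -7*(-2 - 3 + 9)*(-2) = -7*4*(-2) = -28*(-2) = 56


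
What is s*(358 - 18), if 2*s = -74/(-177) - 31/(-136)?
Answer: 77755/708 ≈ 109.82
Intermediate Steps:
s = 15551/48144 (s = (-74/(-177) - 31/(-136))/2 = (-74*(-1/177) - 31*(-1/136))/2 = (74/177 + 31/136)/2 = (½)*(15551/24072) = 15551/48144 ≈ 0.32301)
s*(358 - 18) = 15551*(358 - 18)/48144 = (15551/48144)*340 = 77755/708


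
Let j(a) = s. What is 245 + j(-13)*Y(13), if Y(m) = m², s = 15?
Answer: 2780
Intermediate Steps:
j(a) = 15
245 + j(-13)*Y(13) = 245 + 15*13² = 245 + 15*169 = 245 + 2535 = 2780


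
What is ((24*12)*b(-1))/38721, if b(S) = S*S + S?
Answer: 0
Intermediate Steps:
b(S) = S + S**2 (b(S) = S**2 + S = S + S**2)
((24*12)*b(-1))/38721 = ((24*12)*(-(1 - 1)))/38721 = (288*(-1*0))*(1/38721) = (288*0)*(1/38721) = 0*(1/38721) = 0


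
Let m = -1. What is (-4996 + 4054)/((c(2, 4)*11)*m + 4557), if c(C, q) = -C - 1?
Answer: -157/765 ≈ -0.20523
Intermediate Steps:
c(C, q) = -1 - C
(-4996 + 4054)/((c(2, 4)*11)*m + 4557) = (-4996 + 4054)/(((-1 - 1*2)*11)*(-1) + 4557) = -942/(((-1 - 2)*11)*(-1) + 4557) = -942/(-3*11*(-1) + 4557) = -942/(-33*(-1) + 4557) = -942/(33 + 4557) = -942/4590 = -942*1/4590 = -157/765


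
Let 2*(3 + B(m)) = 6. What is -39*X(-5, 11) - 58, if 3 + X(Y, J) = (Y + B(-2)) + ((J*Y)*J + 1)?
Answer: 23810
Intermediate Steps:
B(m) = 0 (B(m) = -3 + (1/2)*6 = -3 + 3 = 0)
X(Y, J) = -2 + Y + Y*J**2 (X(Y, J) = -3 + ((Y + 0) + ((J*Y)*J + 1)) = -3 + (Y + (Y*J**2 + 1)) = -3 + (Y + (1 + Y*J**2)) = -3 + (1 + Y + Y*J**2) = -2 + Y + Y*J**2)
-39*X(-5, 11) - 58 = -39*(-2 - 5 - 5*11**2) - 58 = -39*(-2 - 5 - 5*121) - 58 = -39*(-2 - 5 - 605) - 58 = -39*(-612) - 58 = 23868 - 58 = 23810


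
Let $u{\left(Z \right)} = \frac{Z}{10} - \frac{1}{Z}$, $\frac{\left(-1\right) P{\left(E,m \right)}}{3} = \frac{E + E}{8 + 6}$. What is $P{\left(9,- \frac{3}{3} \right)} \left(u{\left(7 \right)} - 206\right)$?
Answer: $\frac{388287}{490} \approx 792.42$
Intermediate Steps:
$P{\left(E,m \right)} = - \frac{3 E}{7}$ ($P{\left(E,m \right)} = - 3 \frac{E + E}{8 + 6} = - 3 \frac{2 E}{14} = - 3 \cdot 2 E \frac{1}{14} = - 3 \frac{E}{7} = - \frac{3 E}{7}$)
$u{\left(Z \right)} = - \frac{1}{Z} + \frac{Z}{10}$ ($u{\left(Z \right)} = Z \frac{1}{10} - \frac{1}{Z} = \frac{Z}{10} - \frac{1}{Z} = - \frac{1}{Z} + \frac{Z}{10}$)
$P{\left(9,- \frac{3}{3} \right)} \left(u{\left(7 \right)} - 206\right) = \left(- \frac{3}{7}\right) 9 \left(\left(- \frac{1}{7} + \frac{1}{10} \cdot 7\right) - 206\right) = - \frac{27 \left(\left(\left(-1\right) \frac{1}{7} + \frac{7}{10}\right) - 206\right)}{7} = - \frac{27 \left(\left(- \frac{1}{7} + \frac{7}{10}\right) - 206\right)}{7} = - \frac{27 \left(\frac{39}{70} - 206\right)}{7} = \left(- \frac{27}{7}\right) \left(- \frac{14381}{70}\right) = \frac{388287}{490}$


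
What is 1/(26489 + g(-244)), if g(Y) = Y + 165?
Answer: 1/26410 ≈ 3.7864e-5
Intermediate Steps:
g(Y) = 165 + Y
1/(26489 + g(-244)) = 1/(26489 + (165 - 244)) = 1/(26489 - 79) = 1/26410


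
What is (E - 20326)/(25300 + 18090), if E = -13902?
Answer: -17114/21695 ≈ -0.78885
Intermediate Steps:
(E - 20326)/(25300 + 18090) = (-13902 - 20326)/(25300 + 18090) = -34228/43390 = -34228*1/43390 = -17114/21695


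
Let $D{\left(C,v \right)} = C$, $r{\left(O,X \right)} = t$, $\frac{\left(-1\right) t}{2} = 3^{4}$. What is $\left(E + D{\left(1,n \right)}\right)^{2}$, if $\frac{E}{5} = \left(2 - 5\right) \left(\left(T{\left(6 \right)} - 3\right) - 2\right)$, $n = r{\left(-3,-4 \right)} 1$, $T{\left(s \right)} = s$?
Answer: $196$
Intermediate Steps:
$t = -162$ ($t = - 2 \cdot 3^{4} = \left(-2\right) 81 = -162$)
$r{\left(O,X \right)} = -162$
$n = -162$ ($n = \left(-162\right) 1 = -162$)
$E = -15$ ($E = 5 \left(2 - 5\right) \left(\left(6 - 3\right) - 2\right) = 5 \left(- 3 \left(3 - 2\right)\right) = 5 \left(\left(-3\right) 1\right) = 5 \left(-3\right) = -15$)
$\left(E + D{\left(1,n \right)}\right)^{2} = \left(-15 + 1\right)^{2} = \left(-14\right)^{2} = 196$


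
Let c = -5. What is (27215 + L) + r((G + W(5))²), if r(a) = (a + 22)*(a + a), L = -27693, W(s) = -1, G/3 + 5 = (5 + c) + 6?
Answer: -270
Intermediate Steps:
G = 3 (G = -15 + 3*((5 - 5) + 6) = -15 + 3*(0 + 6) = -15 + 3*6 = -15 + 18 = 3)
r(a) = 2*a*(22 + a) (r(a) = (22 + a)*(2*a) = 2*a*(22 + a))
(27215 + L) + r((G + W(5))²) = (27215 - 27693) + 2*(3 - 1)²*(22 + (3 - 1)²) = -478 + 2*2²*(22 + 2²) = -478 + 2*4*(22 + 4) = -478 + 2*4*26 = -478 + 208 = -270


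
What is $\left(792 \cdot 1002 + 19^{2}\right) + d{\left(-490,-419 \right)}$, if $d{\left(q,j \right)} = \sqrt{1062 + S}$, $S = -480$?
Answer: $793945 + \sqrt{582} \approx 7.9397 \cdot 10^{5}$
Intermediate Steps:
$d{\left(q,j \right)} = \sqrt{582}$ ($d{\left(q,j \right)} = \sqrt{1062 - 480} = \sqrt{582}$)
$\left(792 \cdot 1002 + 19^{2}\right) + d{\left(-490,-419 \right)} = \left(792 \cdot 1002 + 19^{2}\right) + \sqrt{582} = \left(793584 + 361\right) + \sqrt{582} = 793945 + \sqrt{582}$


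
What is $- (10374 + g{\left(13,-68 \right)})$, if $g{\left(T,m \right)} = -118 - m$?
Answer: $-10324$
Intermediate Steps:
$- (10374 + g{\left(13,-68 \right)}) = - (10374 - 50) = \left(-1\right) 10324 = -10324$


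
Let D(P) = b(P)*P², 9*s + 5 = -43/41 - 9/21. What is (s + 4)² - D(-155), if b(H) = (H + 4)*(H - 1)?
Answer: -3775841418456371/6671889 ≈ -5.6593e+8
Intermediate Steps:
b(H) = (-1 + H)*(4 + H) (b(H) = (4 + H)*(-1 + H) = (-1 + H)*(4 + H))
s = -1859/2583 (s = -5/9 + (-43/41 - 9/21)/9 = -5/9 + (-43*1/41 - 9*1/21)/9 = -5/9 + (-43/41 - 3/7)/9 = -5/9 + (⅑)*(-424/287) = -5/9 - 424/2583 = -1859/2583 ≈ -0.71971)
D(P) = P²*(-4 + P² + 3*P) (D(P) = (-4 + P² + 3*P)*P² = P²*(-4 + P² + 3*P))
(s + 4)² - D(-155) = (-1859/2583 + 4)² - (-155)²*(-4 + (-155)² + 3*(-155)) = (8473/2583)² - 24025*(-4 + 24025 - 465) = 71791729/6671889 - 24025*23556 = 71791729/6671889 - 1*565932900 = 71791729/6671889 - 565932900 = -3775841418456371/6671889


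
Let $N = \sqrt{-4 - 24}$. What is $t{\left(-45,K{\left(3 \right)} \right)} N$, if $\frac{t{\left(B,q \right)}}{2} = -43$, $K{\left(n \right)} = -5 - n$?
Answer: $- 172 i \sqrt{7} \approx - 455.07 i$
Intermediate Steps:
$t{\left(B,q \right)} = -86$ ($t{\left(B,q \right)} = 2 \left(-43\right) = -86$)
$N = 2 i \sqrt{7}$ ($N = \sqrt{-28} = 2 i \sqrt{7} \approx 5.2915 i$)
$t{\left(-45,K{\left(3 \right)} \right)} N = - 86 \cdot 2 i \sqrt{7} = - 172 i \sqrt{7}$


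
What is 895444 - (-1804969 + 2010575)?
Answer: 689838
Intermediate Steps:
895444 - (-1804969 + 2010575) = 895444 - 1*205606 = 895444 - 205606 = 689838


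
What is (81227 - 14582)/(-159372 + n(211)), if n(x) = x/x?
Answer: -66645/159371 ≈ -0.41818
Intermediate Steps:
n(x) = 1
(81227 - 14582)/(-159372 + n(211)) = (81227 - 14582)/(-159372 + 1) = 66645/(-159371) = 66645*(-1/159371) = -66645/159371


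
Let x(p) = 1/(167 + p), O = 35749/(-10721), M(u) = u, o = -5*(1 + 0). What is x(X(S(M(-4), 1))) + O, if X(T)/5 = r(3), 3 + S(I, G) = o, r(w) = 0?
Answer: -5959362/1790407 ≈ -3.3285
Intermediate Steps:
o = -5 (o = -5*1 = -5)
S(I, G) = -8 (S(I, G) = -3 - 5 = -8)
X(T) = 0 (X(T) = 5*0 = 0)
O = -35749/10721 (O = 35749*(-1/10721) = -35749/10721 ≈ -3.3345)
x(X(S(M(-4), 1))) + O = 1/(167 + 0) - 35749/10721 = 1/167 - 35749/10721 = -5959362/1790407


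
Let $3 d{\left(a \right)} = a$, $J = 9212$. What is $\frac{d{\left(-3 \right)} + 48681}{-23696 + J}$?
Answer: $- \frac{12170}{3621} \approx -3.361$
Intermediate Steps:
$d{\left(a \right)} = \frac{a}{3}$
$\frac{d{\left(-3 \right)} + 48681}{-23696 + J} = \frac{\frac{1}{3} \left(-3\right) + 48681}{-23696 + 9212} = \frac{-1 + 48681}{-14484} = 48680 \left(- \frac{1}{14484}\right) = - \frac{12170}{3621}$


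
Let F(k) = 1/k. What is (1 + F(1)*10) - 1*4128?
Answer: -4117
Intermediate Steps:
F(k) = 1/k
(1 + F(1)*10) - 1*4128 = (1 + 10/1) - 1*4128 = (1 + 1*10) - 4128 = (1 + 10) - 4128 = 11 - 4128 = -4117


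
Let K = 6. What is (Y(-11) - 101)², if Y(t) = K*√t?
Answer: 9805 - 1212*I*√11 ≈ 9805.0 - 4019.8*I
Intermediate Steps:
Y(t) = 6*√t
(Y(-11) - 101)² = (6*√(-11) - 101)² = (6*(I*√11) - 101)² = (6*I*√11 - 101)² = (-101 + 6*I*√11)²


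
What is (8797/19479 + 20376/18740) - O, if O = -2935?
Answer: 267985942496/91259115 ≈ 2936.5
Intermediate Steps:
(8797/19479 + 20376/18740) - O = (8797/19479 + 20376/18740) - 1*(-2935) = (8797*(1/19479) + 20376*(1/18740)) + 2935 = (8797/19479 + 5094/4685) + 2935 = 140439971/91259115 + 2935 = 267985942496/91259115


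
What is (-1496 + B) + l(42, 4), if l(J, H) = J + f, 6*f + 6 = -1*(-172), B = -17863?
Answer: -57868/3 ≈ -19289.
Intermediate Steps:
f = 83/3 (f = -1 + (-1*(-172))/6 = -1 + (⅙)*172 = -1 + 86/3 = 83/3 ≈ 27.667)
l(J, H) = 83/3 + J (l(J, H) = J + 83/3 = 83/3 + J)
(-1496 + B) + l(42, 4) = (-1496 - 17863) + (83/3 + 42) = -19359 + 209/3 = -57868/3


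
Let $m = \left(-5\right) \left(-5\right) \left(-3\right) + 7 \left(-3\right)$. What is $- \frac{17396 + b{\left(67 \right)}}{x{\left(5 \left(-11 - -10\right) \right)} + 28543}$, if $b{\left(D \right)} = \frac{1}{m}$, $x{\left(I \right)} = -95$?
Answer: $- \frac{1670015}{2731008} \approx -0.6115$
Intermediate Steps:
$m = -96$ ($m = 25 \left(-3\right) - 21 = -75 - 21 = -96$)
$b{\left(D \right)} = - \frac{1}{96}$ ($b{\left(D \right)} = \frac{1}{-96} = - \frac{1}{96}$)
$- \frac{17396 + b{\left(67 \right)}}{x{\left(5 \left(-11 - -10\right) \right)} + 28543} = - \frac{17396 - \frac{1}{96}}{-95 + 28543} = - \frac{1670015}{96 \cdot 28448} = \left(-1\right) \frac{1670015}{2731008} = - \frac{1670015}{2731008}$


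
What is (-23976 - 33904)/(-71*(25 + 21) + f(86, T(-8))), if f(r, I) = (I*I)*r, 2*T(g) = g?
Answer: 5788/189 ≈ 30.624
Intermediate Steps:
T(g) = g/2
f(r, I) = r*I² (f(r, I) = I²*r = r*I²)
(-23976 - 33904)/(-71*(25 + 21) + f(86, T(-8))) = (-23976 - 33904)/(-71*(25 + 21) + 86*((½)*(-8))²) = -57880/(-71*46 + 86*(-4)²) = -57880/(-3266 + 86*16) = -57880/(-3266 + 1376) = -57880/(-1890) = -57880*(-1/1890) = 5788/189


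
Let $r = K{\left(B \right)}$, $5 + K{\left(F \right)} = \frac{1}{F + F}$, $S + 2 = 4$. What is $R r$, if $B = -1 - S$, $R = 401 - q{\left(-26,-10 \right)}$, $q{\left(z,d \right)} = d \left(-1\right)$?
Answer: $- \frac{12121}{6} \approx -2020.2$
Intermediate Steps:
$S = 2$ ($S = -2 + 4 = 2$)
$q{\left(z,d \right)} = - d$
$R = 391$ ($R = 401 - \left(-1\right) \left(-10\right) = 401 - 10 = 391$)
$B = -3$ ($B = -1 - 2 = -3$)
$K{\left(F \right)} = -5 + \frac{1}{2 F}$ ($K{\left(F \right)} = -5 + \frac{1}{F + F} = -5 + \frac{1}{2 F}$)
$r = - \frac{31}{6}$ ($r = -5 + \frac{1}{2 \left(-3\right)} = -5 + \frac{1}{2} \left(- \frac{1}{3}\right) = -5 - \frac{1}{6} = - \frac{31}{6} \approx -5.1667$)
$R r = 391 \left(- \frac{31}{6}\right) = - \frac{12121}{6}$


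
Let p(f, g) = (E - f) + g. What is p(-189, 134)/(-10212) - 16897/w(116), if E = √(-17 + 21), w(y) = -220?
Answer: 21560083/280830 ≈ 76.773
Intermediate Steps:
E = 2 (E = √4 = 2)
p(f, g) = 2 + g - f (p(f, g) = (2 - f) + g = 2 + g - f)
p(-189, 134)/(-10212) - 16897/w(116) = (2 + 134 - 1*(-189))/(-10212) - 16897/(-220) = (2 + 134 + 189)*(-1/10212) - 16897*(-1/220) = 325*(-1/10212) + 16897/220 = -325/10212 + 16897/220 = 21560083/280830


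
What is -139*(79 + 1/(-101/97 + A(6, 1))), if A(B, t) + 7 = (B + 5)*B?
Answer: -61748665/5622 ≈ -10983.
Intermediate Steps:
A(B, t) = -7 + B*(5 + B) (A(B, t) = -7 + (B + 5)*B = -7 + (5 + B)*B = -7 + B*(5 + B))
-139*(79 + 1/(-101/97 + A(6, 1))) = -139*(79 + 1/(-101/97 + (-7 + 6² + 5*6))) = -139*(79 + 1/(-101*1/97 + (-7 + 36 + 30))) = -139*(79 + 1/(-101/97 + 59)) = -139*(79 + 1/(5622/97)) = -139*(79 + 97/5622) = -139*444235/5622 = -61748665/5622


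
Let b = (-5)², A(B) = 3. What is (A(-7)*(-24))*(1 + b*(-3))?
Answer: 5328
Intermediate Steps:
b = 25
(A(-7)*(-24))*(1 + b*(-3)) = (3*(-24))*(1 + 25*(-3)) = -72*(1 - 75) = -72*(-74) = 5328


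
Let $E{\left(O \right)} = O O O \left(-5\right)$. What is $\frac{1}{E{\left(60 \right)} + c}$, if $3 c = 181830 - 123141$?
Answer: $- \frac{1}{1060437} \approx -9.4301 \cdot 10^{-7}$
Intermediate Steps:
$c = 19563$ ($c = \frac{181830 - 123141}{3} = \frac{1}{3} \cdot 58689 = 19563$)
$E{\left(O \right)} = - 5 O^{3}$ ($E{\left(O \right)} = O O^{2} \left(-5\right) = O \left(- 5 O^{2}\right) = - 5 O^{3}$)
$\frac{1}{E{\left(60 \right)} + c} = \frac{1}{- 5 \cdot 60^{3} + 19563} = \frac{1}{\left(-5\right) 216000 + 19563} = \frac{1}{-1080000 + 19563} = \frac{1}{-1060437} = - \frac{1}{1060437}$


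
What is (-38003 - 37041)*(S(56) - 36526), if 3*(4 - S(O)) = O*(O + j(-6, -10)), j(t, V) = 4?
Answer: 2824806248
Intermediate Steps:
S(O) = 4 - O*(4 + O)/3 (S(O) = 4 - O*(O + 4)/3 = 4 - O*(4 + O)/3)
(-38003 - 37041)*(S(56) - 36526) = (-38003 - 37041)*((4 - 4/3*56 - 1/3*56**2) - 36526) = -75044*((4 - 224/3 - 1/3*3136) - 36526) = -75044*((4 - 224/3 - 3136/3) - 36526) = -75044*(-1116 - 36526) = -75044*(-37642) = 2824806248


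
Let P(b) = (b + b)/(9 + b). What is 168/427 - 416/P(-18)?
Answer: -6320/61 ≈ -103.61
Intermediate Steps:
P(b) = 2*b/(9 + b) (P(b) = (2*b)/(9 + b) = 2*b/(9 + b))
168/427 - 416/P(-18) = 168/427 - 416/(2*(-18)/(9 - 18)) = 168*(1/427) - 416/(2*(-18)/(-9)) = 24/61 - 416/(2*(-18)*(-⅑)) = 24/61 - 416/4 = 24/61 - 416*¼ = 24/61 - 104 = -6320/61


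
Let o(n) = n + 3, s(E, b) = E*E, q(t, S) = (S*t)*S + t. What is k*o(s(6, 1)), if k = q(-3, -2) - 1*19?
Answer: -1326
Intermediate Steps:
q(t, S) = t + t*S² (q(t, S) = t*S² + t = t + t*S²)
s(E, b) = E²
o(n) = 3 + n
k = -34 (k = -3*(1 + (-2)²) - 1*19 = -3*(1 + 4) - 19 = -3*5 - 19 = -15 - 19 = -34)
k*o(s(6, 1)) = -34*(3 + 6²) = -34*(3 + 36) = -34*39 = -1326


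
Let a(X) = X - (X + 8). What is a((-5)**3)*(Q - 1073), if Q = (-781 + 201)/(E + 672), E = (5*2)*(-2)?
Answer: 1400352/163 ≈ 8591.1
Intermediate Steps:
E = -20 (E = 10*(-2) = -20)
a(X) = -8 (a(X) = X - (8 + X) = X + (-8 - X) = -8)
Q = -145/163 (Q = (-781 + 201)/(-20 + 672) = -580/652 = -580*1/652 = -145/163 ≈ -0.88957)
a((-5)**3)*(Q - 1073) = -8*(-145/163 - 1073) = -8*(-175044/163) = 1400352/163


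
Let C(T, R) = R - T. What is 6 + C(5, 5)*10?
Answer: 6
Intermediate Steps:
6 + C(5, 5)*10 = 6 + (5 - 1*5)*10 = 6 + (5 - 5)*10 = 6 + 0*10 = 6 + 0 = 6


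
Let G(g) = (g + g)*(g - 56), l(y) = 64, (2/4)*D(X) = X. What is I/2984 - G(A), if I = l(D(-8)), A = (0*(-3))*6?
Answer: 8/373 ≈ 0.021448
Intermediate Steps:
D(X) = 2*X
A = 0 (A = 0*6 = 0)
I = 64
G(g) = 2*g*(-56 + g) (G(g) = (2*g)*(-56 + g) = 2*g*(-56 + g))
I/2984 - G(A) = 64/2984 - 2*0*(-56 + 0) = 64*(1/2984) - 2*0*(-56) = 8/373 - 1*0 = 8/373 + 0 = 8/373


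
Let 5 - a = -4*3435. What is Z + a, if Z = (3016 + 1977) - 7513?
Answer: 11225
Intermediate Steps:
Z = -2520 (Z = 4993 - 7513 = -2520)
a = 13745 (a = 5 - (-4)*3435 = 5 - 1*(-13740) = 5 + 13740 = 13745)
Z + a = -2520 + 13745 = 11225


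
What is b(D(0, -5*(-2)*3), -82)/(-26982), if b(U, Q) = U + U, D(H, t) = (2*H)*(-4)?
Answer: 0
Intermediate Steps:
D(H, t) = -8*H
b(U, Q) = 2*U
b(D(0, -5*(-2)*3), -82)/(-26982) = (2*(-8*0))/(-26982) = (2*0)*(-1/26982) = 0*(-1/26982) = 0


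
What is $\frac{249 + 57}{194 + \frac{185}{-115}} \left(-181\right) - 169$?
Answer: $- \frac{673901}{1475} \approx -456.88$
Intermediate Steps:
$\frac{249 + 57}{194 + \frac{185}{-115}} \left(-181\right) - 169 = \frac{306}{194 + 185 \left(- \frac{1}{115}\right)} \left(-181\right) - 169 = \frac{306}{194 - \frac{37}{23}} \left(-181\right) - 169 = \frac{306}{\frac{4425}{23}} \left(-181\right) - 169 = 306 \cdot \frac{23}{4425} \left(-181\right) - 169 = \frac{2346}{1475} \left(-181\right) - 169 = - \frac{424626}{1475} - 169 = - \frac{673901}{1475}$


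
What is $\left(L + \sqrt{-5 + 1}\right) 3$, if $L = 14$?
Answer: $42 + 6 i \approx 42.0 + 6.0 i$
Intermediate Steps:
$\left(L + \sqrt{-5 + 1}\right) 3 = \left(14 + \sqrt{-5 + 1}\right) 3 = \left(14 + \sqrt{-4}\right) 3 = \left(14 + 2 i\right) 3 = 42 + 6 i$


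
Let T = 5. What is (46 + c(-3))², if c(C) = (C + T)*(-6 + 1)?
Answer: 1296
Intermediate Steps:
c(C) = -25 - 5*C (c(C) = (C + 5)*(-6 + 1) = (5 + C)*(-5) = -25 - 5*C)
(46 + c(-3))² = (46 + (-25 - 5*(-3)))² = (46 + (-25 + 15))² = (46 - 10)² = 36² = 1296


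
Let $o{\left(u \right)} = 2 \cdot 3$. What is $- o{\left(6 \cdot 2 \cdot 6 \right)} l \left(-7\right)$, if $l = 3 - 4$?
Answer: $-42$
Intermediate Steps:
$l = -1$ ($l = 3 - 4 = -1$)
$o{\left(u \right)} = 6$
$- o{\left(6 \cdot 2 \cdot 6 \right)} l \left(-7\right) = - 6 \left(-1\right) \left(-7\right) = - \left(-6\right) \left(-7\right) = \left(-1\right) 42 = -42$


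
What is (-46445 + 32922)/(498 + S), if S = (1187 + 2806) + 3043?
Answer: -13523/7534 ≈ -1.7949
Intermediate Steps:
S = 7036 (S = 3993 + 3043 = 7036)
(-46445 + 32922)/(498 + S) = (-46445 + 32922)/(498 + 7036) = -13523/7534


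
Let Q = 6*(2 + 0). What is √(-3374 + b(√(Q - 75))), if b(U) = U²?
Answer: I*√3437 ≈ 58.626*I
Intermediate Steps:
Q = 12 (Q = 6*2 = 12)
√(-3374 + b(√(Q - 75))) = √(-3374 + (√(12 - 75))²) = √(-3374 + (√(-63))²) = √(-3374 + (3*I*√7)²) = √(-3374 - 63) = √(-3437) = I*√3437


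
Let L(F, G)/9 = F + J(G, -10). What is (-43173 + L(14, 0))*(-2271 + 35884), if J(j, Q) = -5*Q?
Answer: -1431812961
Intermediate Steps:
L(F, G) = 450 + 9*F (L(F, G) = 9*(F - 5*(-10)) = 9*(F + 50) = 9*(50 + F) = 450 + 9*F)
(-43173 + L(14, 0))*(-2271 + 35884) = (-43173 + (450 + 9*14))*(-2271 + 35884) = (-43173 + (450 + 126))*33613 = (-43173 + 576)*33613 = -42597*33613 = -1431812961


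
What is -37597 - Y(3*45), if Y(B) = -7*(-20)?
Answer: -37737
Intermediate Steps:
Y(B) = 140
-37597 - Y(3*45) = -37597 - 1*140 = -37597 - 140 = -37737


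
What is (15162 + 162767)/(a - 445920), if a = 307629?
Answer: -177929/138291 ≈ -1.2866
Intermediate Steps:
(15162 + 162767)/(a - 445920) = (15162 + 162767)/(307629 - 445920) = 177929/(-138291) = 177929*(-1/138291) = -177929/138291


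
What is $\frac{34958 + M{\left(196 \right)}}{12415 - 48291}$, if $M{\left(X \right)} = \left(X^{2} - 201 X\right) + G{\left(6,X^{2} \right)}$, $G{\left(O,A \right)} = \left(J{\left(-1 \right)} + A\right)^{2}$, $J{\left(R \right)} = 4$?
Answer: $- \frac{738065189}{17938} \approx -41145.0$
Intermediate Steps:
$G{\left(O,A \right)} = \left(4 + A\right)^{2}$
$M{\left(X \right)} = X^{2} + \left(4 + X^{2}\right)^{2} - 201 X$ ($M{\left(X \right)} = \left(X^{2} - 201 X\right) + \left(4 + X^{2}\right)^{2} = X^{2} + \left(4 + X^{2}\right)^{2} - 201 X$)
$\frac{34958 + M{\left(196 \right)}}{12415 - 48291} = \frac{34958 + \left(196^{2} + \left(4 + 196^{2}\right)^{2} - 39396\right)}{12415 - 48291} = \frac{34958 + \left(38416 + \left(4 + 38416\right)^{2} - 39396\right)}{-35876} = \left(34958 + \left(38416 + 38420^{2} - 39396\right)\right) \left(- \frac{1}{35876}\right) = \left(34958 + \left(38416 + 1476096400 - 39396\right)\right) \left(- \frac{1}{35876}\right) = \left(34958 + 1476095420\right) \left(- \frac{1}{35876}\right) = 1476130378 \left(- \frac{1}{35876}\right) = - \frac{738065189}{17938}$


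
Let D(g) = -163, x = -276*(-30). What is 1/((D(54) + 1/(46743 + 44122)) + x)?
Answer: 90865/737551206 ≈ 0.00012320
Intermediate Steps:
x = 8280
1/((D(54) + 1/(46743 + 44122)) + x) = 1/((-163 + 1/(46743 + 44122)) + 8280) = 1/((-163 + 1/90865) + 8280) = 1/(-14810994/90865 + 8280) = 1/(737551206/90865) = 90865/737551206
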